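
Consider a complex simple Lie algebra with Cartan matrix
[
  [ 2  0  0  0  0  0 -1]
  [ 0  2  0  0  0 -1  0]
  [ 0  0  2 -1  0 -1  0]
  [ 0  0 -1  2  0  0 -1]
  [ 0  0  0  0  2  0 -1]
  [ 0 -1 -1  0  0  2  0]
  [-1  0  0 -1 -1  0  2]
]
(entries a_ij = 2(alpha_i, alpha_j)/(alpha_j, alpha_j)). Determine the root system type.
D7

The matrix has rank 7 with 2's on the diagonal. Reading the off-diagonal entries as Dynkin edges (a single edge where a_ij = a_ji = -1; a double or triple edge where a_ij * a_ji = 2 or 3), the diagram is a chain of 5 nodes with a fork of two nodes at one end (D_7). One simple-root ordering that puts it in standard form is (alpha_2, alpha_6, alpha_3, alpha_4, alpha_7, alpha_1, alpha_5). So the algebra is type D_7, i.e. so(14).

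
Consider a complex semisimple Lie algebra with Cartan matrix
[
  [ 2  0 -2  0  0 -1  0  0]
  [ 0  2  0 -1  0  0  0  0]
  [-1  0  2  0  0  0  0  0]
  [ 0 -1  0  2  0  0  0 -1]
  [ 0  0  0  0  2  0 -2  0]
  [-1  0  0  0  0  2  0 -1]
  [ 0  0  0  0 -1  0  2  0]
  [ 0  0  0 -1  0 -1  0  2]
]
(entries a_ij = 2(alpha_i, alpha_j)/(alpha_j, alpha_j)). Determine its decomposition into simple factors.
The diagram associated to this matrix has two connected components: the simple roots {alpha_5, alpha_7} form a chain of 2 nodes with a double edge at one end; the terminal node there is the unique short simple root (B_2), and {alpha_1, alpha_2, alpha_3, alpha_4, alpha_6, alpha_8} form a chain of 6 nodes with a double edge at one end; the terminal node there is the unique short simple root (B_6). A semisimple Lie algebra decomposes uniquely as the direct sum of simple ideals, one per connected component of its Dynkin diagram, so g ≅ B_2 ⊕ B_6 (dimension 10 + 78 = 88).

B2 ⊕ B6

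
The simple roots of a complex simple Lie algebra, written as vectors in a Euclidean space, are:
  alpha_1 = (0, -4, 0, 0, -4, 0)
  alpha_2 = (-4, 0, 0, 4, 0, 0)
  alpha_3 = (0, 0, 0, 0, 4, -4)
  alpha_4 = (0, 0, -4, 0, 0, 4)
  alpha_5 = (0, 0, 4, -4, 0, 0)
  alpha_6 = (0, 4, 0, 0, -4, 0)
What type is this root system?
D6

Compute the Cartan integers a_ij = 2(alpha_i, alpha_j)/(alpha_j, alpha_j); the resulting 6x6 Cartan matrix is
[[2, 0, -1, 0, 0, 0], [0, 2, 0, 0, -1, 0], [-1, 0, 2, -1, 0, -1], [0, 0, -1, 2, -1, 0], [0, -1, 0, -1, 2, 0], [0, 0, -1, 0, 0, 2]].
All simple roots have the same length, so the diagram is simply laced. The associated Dynkin diagram is a chain of 4 nodes with a fork of two nodes at one end (D_6), so the type is D_6 (the algebra so(12)).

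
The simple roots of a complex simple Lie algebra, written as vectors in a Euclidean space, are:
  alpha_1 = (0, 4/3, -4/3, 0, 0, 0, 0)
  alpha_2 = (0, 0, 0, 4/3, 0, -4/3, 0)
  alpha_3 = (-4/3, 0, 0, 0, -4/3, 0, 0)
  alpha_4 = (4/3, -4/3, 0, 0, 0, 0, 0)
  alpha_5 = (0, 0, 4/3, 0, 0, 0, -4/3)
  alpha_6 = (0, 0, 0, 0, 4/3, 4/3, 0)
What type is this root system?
A6

Compute the Cartan integers a_ij = 2(alpha_i, alpha_j)/(alpha_j, alpha_j); the resulting 6x6 Cartan matrix is
[[2, 0, 0, -1, -1, 0], [0, 2, 0, 0, 0, -1], [0, 0, 2, -1, 0, -1], [-1, 0, -1, 2, 0, 0], [-1, 0, 0, 0, 2, 0], [0, -1, -1, 0, 0, 2]].
All simple roots have the same length, so the diagram is simply laced. The associated Dynkin diagram is a chain of 6 nodes with single edges (A_6), so the type is A_6 (the algebra sl(7)).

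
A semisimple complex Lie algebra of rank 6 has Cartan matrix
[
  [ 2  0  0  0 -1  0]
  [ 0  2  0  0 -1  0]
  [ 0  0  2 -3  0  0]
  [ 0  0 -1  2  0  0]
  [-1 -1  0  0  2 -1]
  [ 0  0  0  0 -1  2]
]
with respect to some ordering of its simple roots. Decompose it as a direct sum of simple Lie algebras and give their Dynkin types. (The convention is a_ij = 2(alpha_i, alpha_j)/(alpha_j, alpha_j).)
D_4 (so(8)) + G_2

The diagram associated to this matrix has two connected components: the simple roots {alpha_1, alpha_2, alpha_5, alpha_6} form a chain of 2 nodes with a fork of two nodes at one end (D_4), and {alpha_3, alpha_4} form two nodes joined by a triple edge (G_2). A semisimple Lie algebra decomposes uniquely as the direct sum of simple ideals, one per connected component of its Dynkin diagram, so g ≅ D_4 ⊕ G_2 (dimension 28 + 14 = 42).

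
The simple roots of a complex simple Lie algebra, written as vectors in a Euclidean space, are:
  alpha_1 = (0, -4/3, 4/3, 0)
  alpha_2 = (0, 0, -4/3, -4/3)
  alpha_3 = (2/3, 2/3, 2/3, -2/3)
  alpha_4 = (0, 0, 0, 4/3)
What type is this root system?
Compute the Cartan integers a_ij = 2(alpha_i, alpha_j)/(alpha_j, alpha_j); the resulting 4x4 Cartan matrix is
[[2, -1, 0, 0], [-1, 2, 0, -2], [0, 0, 2, -1], [0, -1, -1, 2]].
The roots have two lengths (squared-length ratio 2:1); the short ones are alpha_{3,4}. The associated Dynkin diagram is a chain of 4 nodes with a double edge between the middle two (F_4), so the type is F_4.

F_4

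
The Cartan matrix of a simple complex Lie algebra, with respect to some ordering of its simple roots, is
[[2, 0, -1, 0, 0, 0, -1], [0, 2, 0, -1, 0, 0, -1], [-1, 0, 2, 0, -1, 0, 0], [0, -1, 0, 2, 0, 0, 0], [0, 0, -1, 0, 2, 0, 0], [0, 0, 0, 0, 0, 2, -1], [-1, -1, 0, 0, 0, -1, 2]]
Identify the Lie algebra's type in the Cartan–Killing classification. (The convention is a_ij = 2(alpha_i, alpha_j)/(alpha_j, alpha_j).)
E_7

The matrix has rank 7 with 2's on the diagonal. Reading the off-diagonal entries as Dynkin edges (a single edge where a_ij = a_ji = -1; a double or triple edge where a_ij * a_ji = 2 or 3), the diagram is a chain of 6 nodes with one extra node attached to the third node from one end (E_7). One simple-root ordering that puts it in standard form is (alpha_4, alpha_6, alpha_2, alpha_7, alpha_1, alpha_3, alpha_5). So the algebra is type E_7.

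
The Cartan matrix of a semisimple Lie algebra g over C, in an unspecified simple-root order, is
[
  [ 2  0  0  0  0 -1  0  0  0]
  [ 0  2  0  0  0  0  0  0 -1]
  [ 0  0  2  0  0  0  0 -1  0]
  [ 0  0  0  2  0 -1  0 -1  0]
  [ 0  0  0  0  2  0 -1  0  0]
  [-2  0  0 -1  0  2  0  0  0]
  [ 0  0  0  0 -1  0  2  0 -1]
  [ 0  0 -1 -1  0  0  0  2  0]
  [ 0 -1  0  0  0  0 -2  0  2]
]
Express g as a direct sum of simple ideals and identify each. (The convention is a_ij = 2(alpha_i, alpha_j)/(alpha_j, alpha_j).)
The diagram associated to this matrix has two connected components: the simple roots {alpha_1, alpha_3, alpha_4, alpha_6, alpha_8} form a chain of 5 nodes with a double edge at one end; the terminal node there is the unique short simple root (B_5), and {alpha_2, alpha_5, alpha_7, alpha_9} form a chain of 4 nodes with a double edge between the middle two (F_4). A semisimple Lie algebra decomposes uniquely as the direct sum of simple ideals, one per connected component of its Dynkin diagram, so g ≅ B_5 ⊕ F_4 (dimension 55 + 52 = 107).

type B_5 ⊕ type F_4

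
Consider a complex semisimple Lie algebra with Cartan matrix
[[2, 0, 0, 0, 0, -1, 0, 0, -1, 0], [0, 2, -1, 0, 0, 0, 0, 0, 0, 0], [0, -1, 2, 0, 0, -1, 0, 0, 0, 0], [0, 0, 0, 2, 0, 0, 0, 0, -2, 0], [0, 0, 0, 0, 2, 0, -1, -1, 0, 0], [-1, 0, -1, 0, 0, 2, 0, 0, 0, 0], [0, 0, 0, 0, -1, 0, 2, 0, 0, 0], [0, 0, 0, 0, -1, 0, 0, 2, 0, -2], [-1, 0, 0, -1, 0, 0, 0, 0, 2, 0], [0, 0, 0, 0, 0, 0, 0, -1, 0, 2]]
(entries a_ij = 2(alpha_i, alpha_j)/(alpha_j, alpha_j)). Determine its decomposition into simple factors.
The diagram associated to this matrix has two connected components: the simple roots {alpha_5, alpha_7, alpha_8, alpha_10} form a chain of 4 nodes with a double edge at one end; the terminal node there is the unique short simple root (B_4), and {alpha_1, alpha_2, alpha_3, alpha_4, alpha_6, alpha_9} form a chain of 6 nodes with a double edge at one end; the terminal node there is the unique long simple root (C_6). A semisimple Lie algebra decomposes uniquely as the direct sum of simple ideals, one per connected component of its Dynkin diagram, so g ≅ B_4 ⊕ C_6 (dimension 36 + 78 = 114).

B4 ⊕ C6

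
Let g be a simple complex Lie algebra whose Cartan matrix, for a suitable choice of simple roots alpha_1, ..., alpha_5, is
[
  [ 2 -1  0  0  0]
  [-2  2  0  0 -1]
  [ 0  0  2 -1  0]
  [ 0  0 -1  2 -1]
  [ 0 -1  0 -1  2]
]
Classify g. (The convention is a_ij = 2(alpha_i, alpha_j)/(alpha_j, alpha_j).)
The matrix has rank 5 with 2's on the diagonal. Reading the off-diagonal entries as Dynkin edges (a single edge where a_ij = a_ji = -1; a double or triple edge where a_ij * a_ji = 2 or 3), the diagram is a chain of 5 nodes with a double edge at one end; the terminal node there is the unique short simple root (B_5). One simple-root ordering that puts it in standard form is (alpha_3, alpha_4, alpha_5, alpha_2, alpha_1). So the algebra is type B_5, i.e. so(11).

type B_5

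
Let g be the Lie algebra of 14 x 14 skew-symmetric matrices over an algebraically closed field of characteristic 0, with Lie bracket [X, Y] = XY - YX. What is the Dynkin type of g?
D_7

This is so(14) with 14 even, which has dimension 14(14-1)/2 = 91 and rank 14/2 = 7. In the classification of classical Lie algebras, the orthogonal algebra so(2n) in an even number of variables has type D_n; here n = 7, so the Dynkin diagram is a chain of 5 nodes with a fork of two nodes at one end (D_7). Hence the type is D_7.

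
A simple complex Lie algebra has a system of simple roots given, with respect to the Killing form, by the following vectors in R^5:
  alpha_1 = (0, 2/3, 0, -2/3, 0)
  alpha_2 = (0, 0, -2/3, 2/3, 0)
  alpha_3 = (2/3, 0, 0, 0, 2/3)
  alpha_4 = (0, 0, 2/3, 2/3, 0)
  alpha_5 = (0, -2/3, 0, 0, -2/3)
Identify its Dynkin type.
D5

Compute the Cartan integers a_ij = 2(alpha_i, alpha_j)/(alpha_j, alpha_j); the resulting 5x5 Cartan matrix is
[[2, -1, 0, -1, -1], [-1, 2, 0, 0, 0], [0, 0, 2, 0, -1], [-1, 0, 0, 2, 0], [-1, 0, -1, 0, 2]].
All simple roots have the same length, so the diagram is simply laced. The associated Dynkin diagram is a chain of 3 nodes with a fork of two nodes at one end (D_5), so the type is D_5 (the algebra so(10)).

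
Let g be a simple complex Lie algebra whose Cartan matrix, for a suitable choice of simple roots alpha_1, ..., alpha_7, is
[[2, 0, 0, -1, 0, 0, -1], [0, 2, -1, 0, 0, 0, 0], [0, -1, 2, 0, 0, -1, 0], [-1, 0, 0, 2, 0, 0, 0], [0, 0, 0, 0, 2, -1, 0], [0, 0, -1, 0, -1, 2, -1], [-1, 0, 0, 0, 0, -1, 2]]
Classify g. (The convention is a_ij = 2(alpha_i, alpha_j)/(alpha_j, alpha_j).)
E_7

The matrix has rank 7 with 2's on the diagonal. Reading the off-diagonal entries as Dynkin edges (a single edge where a_ij = a_ji = -1; a double or triple edge where a_ij * a_ji = 2 or 3), the diagram is a chain of 6 nodes with one extra node attached to the third node from one end (E_7). One simple-root ordering that puts it in standard form is (alpha_2, alpha_5, alpha_3, alpha_6, alpha_7, alpha_1, alpha_4). So the algebra is type E_7.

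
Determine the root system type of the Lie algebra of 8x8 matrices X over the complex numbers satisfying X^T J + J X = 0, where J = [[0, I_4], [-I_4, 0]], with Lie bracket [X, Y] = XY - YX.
C4

This is sp(8), which has dimension 8(8+1)/2 = 36 and rank 8/2 = 4. In the classification of classical Lie algebras, the symplectic algebra sp(2n) has type C_n; here n = 4, so the Dynkin diagram is a chain of 4 nodes with a double edge at one end; the terminal node there is the unique long simple root (C_4). Hence the type is C_4.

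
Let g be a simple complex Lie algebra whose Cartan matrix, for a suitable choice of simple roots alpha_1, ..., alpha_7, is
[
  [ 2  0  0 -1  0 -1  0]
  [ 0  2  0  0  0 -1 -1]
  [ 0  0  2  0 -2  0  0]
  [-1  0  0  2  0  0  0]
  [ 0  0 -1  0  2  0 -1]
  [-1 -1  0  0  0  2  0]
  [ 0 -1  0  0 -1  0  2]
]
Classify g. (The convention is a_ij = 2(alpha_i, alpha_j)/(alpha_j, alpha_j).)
C_7

The matrix has rank 7 with 2's on the diagonal. Reading the off-diagonal entries as Dynkin edges (a single edge where a_ij = a_ji = -1; a double or triple edge where a_ij * a_ji = 2 or 3), the diagram is a chain of 7 nodes with a double edge at one end; the terminal node there is the unique long simple root (C_7). One simple-root ordering that puts it in standard form is (alpha_4, alpha_1, alpha_6, alpha_2, alpha_7, alpha_5, alpha_3). So the algebra is type C_7, i.e. sp(14).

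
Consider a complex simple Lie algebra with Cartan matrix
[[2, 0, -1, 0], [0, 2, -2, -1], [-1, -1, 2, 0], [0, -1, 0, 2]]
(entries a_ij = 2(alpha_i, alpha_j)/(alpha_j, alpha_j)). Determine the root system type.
The matrix has rank 4 with 2's on the diagonal. Reading the off-diagonal entries as Dynkin edges (a single edge where a_ij = a_ji = -1; a double or triple edge where a_ij * a_ji = 2 or 3), the diagram is a chain of 4 nodes with a double edge between the middle two (F_4). One simple-root ordering that puts it in standard form is (alpha_4, alpha_2, alpha_3, alpha_1). So the algebra is type F_4.

F_4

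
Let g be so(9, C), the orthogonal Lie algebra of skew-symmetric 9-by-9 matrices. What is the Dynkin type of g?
This is so(9) with 9 odd, which has dimension 9(9-1)/2 = 36 and rank (9-1)/2 = 4. In the classification of classical Lie algebras, the orthogonal algebra so(2n+1) in an odd number of variables has type B_n; here n = 4, so the Dynkin diagram is a chain of 4 nodes with a double edge at one end; the terminal node there is the unique short simple root (B_4). Hence the type is B_4.

B4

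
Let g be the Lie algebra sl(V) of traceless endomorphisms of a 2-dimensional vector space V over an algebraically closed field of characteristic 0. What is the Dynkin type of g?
This is sl(2), which has dimension 2^2 - 1 = 3 and rank 2 - 1 = 1 (a Cartan subalgebra is the diagonal traceless matrices). In the classification of classical Lie algebras, the special linear algebra sl(n+1) has type A_n; here n = 1, so the Dynkin diagram is a chain of 1 nodes with single edges (A_1). Hence the type is A_1.

A_1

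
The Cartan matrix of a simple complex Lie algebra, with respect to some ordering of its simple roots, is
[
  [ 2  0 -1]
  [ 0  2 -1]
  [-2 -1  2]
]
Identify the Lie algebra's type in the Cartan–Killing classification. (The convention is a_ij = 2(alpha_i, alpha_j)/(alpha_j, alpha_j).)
type B_3

The matrix has rank 3 with 2's on the diagonal. Reading the off-diagonal entries as Dynkin edges (a single edge where a_ij = a_ji = -1; a double or triple edge where a_ij * a_ji = 2 or 3), the diagram is a chain of 3 nodes with a double edge at one end; the terminal node there is the unique short simple root (B_3). One simple-root ordering that puts it in standard form is (alpha_2, alpha_3, alpha_1). So the algebra is type B_3, i.e. so(7).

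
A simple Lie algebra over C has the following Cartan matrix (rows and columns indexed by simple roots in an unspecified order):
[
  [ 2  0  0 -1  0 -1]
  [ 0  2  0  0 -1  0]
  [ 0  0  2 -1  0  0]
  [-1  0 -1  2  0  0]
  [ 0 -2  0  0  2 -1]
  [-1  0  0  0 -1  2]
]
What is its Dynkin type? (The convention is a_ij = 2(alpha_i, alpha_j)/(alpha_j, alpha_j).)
The matrix has rank 6 with 2's on the diagonal. Reading the off-diagonal entries as Dynkin edges (a single edge where a_ij = a_ji = -1; a double or triple edge where a_ij * a_ji = 2 or 3), the diagram is a chain of 6 nodes with a double edge at one end; the terminal node there is the unique short simple root (B_6). One simple-root ordering that puts it in standard form is (alpha_3, alpha_4, alpha_1, alpha_6, alpha_5, alpha_2). So the algebra is type B_6, i.e. so(13).

B_6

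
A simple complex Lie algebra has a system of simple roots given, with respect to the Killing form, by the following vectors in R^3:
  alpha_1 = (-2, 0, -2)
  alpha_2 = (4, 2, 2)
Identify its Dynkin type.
Compute the Cartan integers a_ij = 2(alpha_i, alpha_j)/(alpha_j, alpha_j); the resulting 2x2 Cartan matrix is
[[2, -1], [-3, 2]].
The roots have two lengths (squared-length ratio 3:1); the short ones are alpha_{1}. The associated Dynkin diagram is two nodes joined by a triple edge (G_2), so the type is G_2.

type G_2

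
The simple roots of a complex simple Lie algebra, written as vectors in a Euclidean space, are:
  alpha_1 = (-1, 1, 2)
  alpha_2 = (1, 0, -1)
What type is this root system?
G_2

Compute the Cartan integers a_ij = 2(alpha_i, alpha_j)/(alpha_j, alpha_j); the resulting 2x2 Cartan matrix is
[[2, -3], [-1, 2]].
The roots have two lengths (squared-length ratio 3:1); the short ones are alpha_{2}. The associated Dynkin diagram is two nodes joined by a triple edge (G_2), so the type is G_2.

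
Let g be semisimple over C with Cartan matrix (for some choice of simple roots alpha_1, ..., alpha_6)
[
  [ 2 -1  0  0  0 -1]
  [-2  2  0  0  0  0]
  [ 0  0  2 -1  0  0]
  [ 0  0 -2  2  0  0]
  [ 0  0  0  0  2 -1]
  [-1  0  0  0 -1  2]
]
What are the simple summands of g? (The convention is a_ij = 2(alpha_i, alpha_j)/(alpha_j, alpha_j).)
B_2 ⊕ C_4

The diagram associated to this matrix has two connected components: the simple roots {alpha_3, alpha_4} form a chain of 2 nodes with a double edge at one end; the terminal node there is the unique short simple root (B_2), and {alpha_1, alpha_2, alpha_5, alpha_6} form a chain of 4 nodes with a double edge at one end; the terminal node there is the unique long simple root (C_4). A semisimple Lie algebra decomposes uniquely as the direct sum of simple ideals, one per connected component of its Dynkin diagram, so g ≅ B_2 ⊕ C_4 (dimension 10 + 36 = 46).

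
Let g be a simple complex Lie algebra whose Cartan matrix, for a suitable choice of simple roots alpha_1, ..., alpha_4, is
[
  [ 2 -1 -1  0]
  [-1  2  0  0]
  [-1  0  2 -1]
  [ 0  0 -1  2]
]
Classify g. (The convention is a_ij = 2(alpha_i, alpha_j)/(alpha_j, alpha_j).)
type A_4

The matrix has rank 4 with 2's on the diagonal. Reading the off-diagonal entries as Dynkin edges (a single edge where a_ij = a_ji = -1; a double or triple edge where a_ij * a_ji = 2 or 3), the diagram is a chain of 4 nodes with single edges (A_4). One simple-root ordering that puts it in standard form is (alpha_2, alpha_1, alpha_3, alpha_4). So the algebra is type A_4, i.e. sl(5).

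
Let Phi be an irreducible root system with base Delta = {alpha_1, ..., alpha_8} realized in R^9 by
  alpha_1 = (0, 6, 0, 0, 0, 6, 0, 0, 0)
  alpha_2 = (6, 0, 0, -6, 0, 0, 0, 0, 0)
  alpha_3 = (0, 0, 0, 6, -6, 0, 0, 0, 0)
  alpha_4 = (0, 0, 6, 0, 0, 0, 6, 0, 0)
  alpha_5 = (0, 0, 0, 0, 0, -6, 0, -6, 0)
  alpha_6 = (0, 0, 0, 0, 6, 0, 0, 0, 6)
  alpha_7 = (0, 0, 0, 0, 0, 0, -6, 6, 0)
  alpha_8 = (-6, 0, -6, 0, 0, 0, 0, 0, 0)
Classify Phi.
A8

Compute the Cartan integers a_ij = 2(alpha_i, alpha_j)/(alpha_j, alpha_j); the resulting 8x8 Cartan matrix is
[[2, 0, 0, 0, -1, 0, 0, 0], [0, 2, -1, 0, 0, 0, 0, -1], [0, -1, 2, 0, 0, -1, 0, 0], [0, 0, 0, 2, 0, 0, -1, -1], [-1, 0, 0, 0, 2, 0, -1, 0], [0, 0, -1, 0, 0, 2, 0, 0], [0, 0, 0, -1, -1, 0, 2, 0], [0, -1, 0, -1, 0, 0, 0, 2]].
All simple roots have the same length, so the diagram is simply laced. The associated Dynkin diagram is a chain of 8 nodes with single edges (A_8), so the type is A_8 (the algebra sl(9)).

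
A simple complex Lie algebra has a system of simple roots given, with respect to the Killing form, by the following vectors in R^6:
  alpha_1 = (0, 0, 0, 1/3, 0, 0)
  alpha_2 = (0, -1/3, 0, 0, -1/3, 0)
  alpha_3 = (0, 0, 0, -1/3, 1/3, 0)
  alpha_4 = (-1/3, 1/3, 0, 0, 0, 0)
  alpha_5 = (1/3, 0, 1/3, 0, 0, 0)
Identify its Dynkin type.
B5

Compute the Cartan integers a_ij = 2(alpha_i, alpha_j)/(alpha_j, alpha_j); the resulting 5x5 Cartan matrix is
[[2, 0, -1, 0, 0], [0, 2, -1, -1, 0], [-2, -1, 2, 0, 0], [0, -1, 0, 2, -1], [0, 0, 0, -1, 2]].
The roots have two lengths (squared-length ratio 2:1); the short ones are alpha_{1}. The associated Dynkin diagram is a chain of 5 nodes with a double edge at one end; the terminal node there is the unique short simple root (B_5), so the type is B_5 (the algebra so(11)).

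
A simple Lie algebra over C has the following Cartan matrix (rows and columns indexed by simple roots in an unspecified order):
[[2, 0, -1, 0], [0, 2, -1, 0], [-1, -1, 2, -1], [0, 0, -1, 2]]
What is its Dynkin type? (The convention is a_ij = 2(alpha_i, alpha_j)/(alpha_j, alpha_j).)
D4

The matrix has rank 4 with 2's on the diagonal. Reading the off-diagonal entries as Dynkin edges (a single edge where a_ij = a_ji = -1; a double or triple edge where a_ij * a_ji = 2 or 3), the diagram is a chain of 2 nodes with a fork of two nodes at one end (D_4). One simple-root ordering that puts it in standard form is (alpha_2, alpha_3, alpha_4, alpha_1). So the algebra is type D_4, i.e. so(8).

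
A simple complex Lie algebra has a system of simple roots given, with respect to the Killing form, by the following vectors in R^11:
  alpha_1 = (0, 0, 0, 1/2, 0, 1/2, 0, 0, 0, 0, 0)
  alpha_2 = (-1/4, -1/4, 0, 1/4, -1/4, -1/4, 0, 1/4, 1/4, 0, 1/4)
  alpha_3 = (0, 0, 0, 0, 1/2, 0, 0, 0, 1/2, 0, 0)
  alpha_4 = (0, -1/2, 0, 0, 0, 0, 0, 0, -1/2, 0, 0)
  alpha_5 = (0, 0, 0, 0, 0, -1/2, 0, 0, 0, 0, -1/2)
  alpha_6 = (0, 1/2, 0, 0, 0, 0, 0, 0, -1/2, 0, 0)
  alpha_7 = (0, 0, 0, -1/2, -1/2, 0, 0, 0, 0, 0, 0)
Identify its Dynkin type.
type E_7

Compute the Cartan integers a_ij = 2(alpha_i, alpha_j)/(alpha_j, alpha_j); the resulting 7x7 Cartan matrix is
[[2, 0, 0, 0, -1, 0, -1], [0, 2, 0, 0, 0, -1, 0], [0, 0, 2, -1, 0, -1, -1], [0, 0, -1, 2, 0, 0, 0], [-1, 0, 0, 0, 2, 0, 0], [0, -1, -1, 0, 0, 2, 0], [-1, 0, -1, 0, 0, 0, 2]].
All simple roots have the same length, so the diagram is simply laced. The associated Dynkin diagram is a chain of 6 nodes with one extra node attached to the third node from one end (E_7), so the type is E_7.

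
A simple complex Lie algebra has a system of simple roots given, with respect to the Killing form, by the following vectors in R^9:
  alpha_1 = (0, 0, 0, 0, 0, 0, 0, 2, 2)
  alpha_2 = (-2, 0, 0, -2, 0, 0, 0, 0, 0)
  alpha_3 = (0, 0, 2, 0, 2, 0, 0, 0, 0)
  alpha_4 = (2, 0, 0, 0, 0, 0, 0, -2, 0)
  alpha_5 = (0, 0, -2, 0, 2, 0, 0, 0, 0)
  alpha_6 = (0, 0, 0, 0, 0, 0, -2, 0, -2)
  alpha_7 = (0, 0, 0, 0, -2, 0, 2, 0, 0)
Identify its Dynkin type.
D7

Compute the Cartan integers a_ij = 2(alpha_i, alpha_j)/(alpha_j, alpha_j); the resulting 7x7 Cartan matrix is
[[2, 0, 0, -1, 0, -1, 0], [0, 2, 0, -1, 0, 0, 0], [0, 0, 2, 0, 0, 0, -1], [-1, -1, 0, 2, 0, 0, 0], [0, 0, 0, 0, 2, 0, -1], [-1, 0, 0, 0, 0, 2, -1], [0, 0, -1, 0, -1, -1, 2]].
All simple roots have the same length, so the diagram is simply laced. The associated Dynkin diagram is a chain of 5 nodes with a fork of two nodes at one end (D_7), so the type is D_7 (the algebra so(14)).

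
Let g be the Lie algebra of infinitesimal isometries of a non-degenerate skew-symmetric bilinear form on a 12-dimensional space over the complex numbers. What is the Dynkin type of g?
This is sp(12), which has dimension 12(12+1)/2 = 78 and rank 12/2 = 6. In the classification of classical Lie algebras, the symplectic algebra sp(2n) has type C_n; here n = 6, so the Dynkin diagram is a chain of 6 nodes with a double edge at one end; the terminal node there is the unique long simple root (C_6). Hence the type is C_6.

C_6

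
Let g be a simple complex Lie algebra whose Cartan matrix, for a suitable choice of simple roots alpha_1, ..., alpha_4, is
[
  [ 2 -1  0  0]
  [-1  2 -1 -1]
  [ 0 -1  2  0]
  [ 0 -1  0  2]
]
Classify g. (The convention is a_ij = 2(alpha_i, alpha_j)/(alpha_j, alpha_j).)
D_4

The matrix has rank 4 with 2's on the diagonal. Reading the off-diagonal entries as Dynkin edges (a single edge where a_ij = a_ji = -1; a double or triple edge where a_ij * a_ji = 2 or 3), the diagram is a chain of 2 nodes with a fork of two nodes at one end (D_4). One simple-root ordering that puts it in standard form is (alpha_4, alpha_2, alpha_1, alpha_3). So the algebra is type D_4, i.e. so(8).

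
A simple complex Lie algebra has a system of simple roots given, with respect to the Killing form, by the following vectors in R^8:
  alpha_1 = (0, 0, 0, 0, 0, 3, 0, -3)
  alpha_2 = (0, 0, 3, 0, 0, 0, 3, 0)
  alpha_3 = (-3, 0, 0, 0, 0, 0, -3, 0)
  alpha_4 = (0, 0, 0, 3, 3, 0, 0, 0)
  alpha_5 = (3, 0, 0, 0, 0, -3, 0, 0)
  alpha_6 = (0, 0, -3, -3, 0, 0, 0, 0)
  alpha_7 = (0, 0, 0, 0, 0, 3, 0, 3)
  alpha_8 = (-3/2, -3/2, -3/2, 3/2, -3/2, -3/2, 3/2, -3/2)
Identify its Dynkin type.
E8

Compute the Cartan integers a_ij = 2(alpha_i, alpha_j)/(alpha_j, alpha_j); the resulting 8x8 Cartan matrix is
[[2, 0, 0, 0, -1, 0, 0, 0], [0, 2, -1, 0, 0, -1, 0, 0], [0, -1, 2, 0, -1, 0, 0, 0], [0, 0, 0, 2, 0, -1, 0, 0], [-1, 0, -1, 0, 2, 0, -1, 0], [0, -1, 0, -1, 0, 2, 0, 0], [0, 0, 0, 0, -1, 0, 2, -1], [0, 0, 0, 0, 0, 0, -1, 2]].
All simple roots have the same length, so the diagram is simply laced. The associated Dynkin diagram is a chain of 7 nodes with one extra node attached to the third node from one end (E_8), so the type is E_8.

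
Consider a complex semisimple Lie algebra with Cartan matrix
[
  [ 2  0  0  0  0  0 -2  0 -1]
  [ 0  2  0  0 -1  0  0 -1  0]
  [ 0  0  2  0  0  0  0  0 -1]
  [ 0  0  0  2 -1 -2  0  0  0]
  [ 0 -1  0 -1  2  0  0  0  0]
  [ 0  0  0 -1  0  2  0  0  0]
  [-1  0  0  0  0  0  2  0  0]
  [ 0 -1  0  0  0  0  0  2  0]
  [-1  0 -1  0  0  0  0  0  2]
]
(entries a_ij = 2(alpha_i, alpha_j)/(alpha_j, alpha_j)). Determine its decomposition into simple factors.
The diagram associated to this matrix has two connected components: the simple roots {alpha_1, alpha_3, alpha_7, alpha_9} form a chain of 4 nodes with a double edge at one end; the terminal node there is the unique short simple root (B_4), and {alpha_2, alpha_4, alpha_5, alpha_6, alpha_8} form a chain of 5 nodes with a double edge at one end; the terminal node there is the unique short simple root (B_5). A semisimple Lie algebra decomposes uniquely as the direct sum of simple ideals, one per connected component of its Dynkin diagram, so g ≅ B_4 ⊕ B_5 (dimension 36 + 55 = 91).

type B_4 ⊕ type B_5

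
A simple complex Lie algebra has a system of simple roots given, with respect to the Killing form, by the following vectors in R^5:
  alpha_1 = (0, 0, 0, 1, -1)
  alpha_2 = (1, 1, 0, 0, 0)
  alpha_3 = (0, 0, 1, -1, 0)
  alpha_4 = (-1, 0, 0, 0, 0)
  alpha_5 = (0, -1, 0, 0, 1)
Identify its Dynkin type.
Compute the Cartan integers a_ij = 2(alpha_i, alpha_j)/(alpha_j, alpha_j); the resulting 5x5 Cartan matrix is
[[2, 0, -1, 0, -1], [0, 2, 0, -2, -1], [-1, 0, 2, 0, 0], [0, -1, 0, 2, 0], [-1, -1, 0, 0, 2]].
The roots have two lengths (squared-length ratio 2:1); the short ones are alpha_{4}. The associated Dynkin diagram is a chain of 5 nodes with a double edge at one end; the terminal node there is the unique short simple root (B_5), so the type is B_5 (the algebra so(11)).

B_5 (so(11))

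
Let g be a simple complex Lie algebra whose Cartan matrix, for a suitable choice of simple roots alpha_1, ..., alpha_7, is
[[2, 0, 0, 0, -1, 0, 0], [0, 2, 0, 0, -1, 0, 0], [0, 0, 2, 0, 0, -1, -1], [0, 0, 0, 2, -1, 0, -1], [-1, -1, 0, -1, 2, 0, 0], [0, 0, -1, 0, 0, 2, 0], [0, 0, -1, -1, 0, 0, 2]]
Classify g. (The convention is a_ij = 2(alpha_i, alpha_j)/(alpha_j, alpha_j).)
The matrix has rank 7 with 2's on the diagonal. Reading the off-diagonal entries as Dynkin edges (a single edge where a_ij = a_ji = -1; a double or triple edge where a_ij * a_ji = 2 or 3), the diagram is a chain of 5 nodes with a fork of two nodes at one end (D_7). One simple-root ordering that puts it in standard form is (alpha_6, alpha_3, alpha_7, alpha_4, alpha_5, alpha_1, alpha_2). So the algebra is type D_7, i.e. so(14).

D_7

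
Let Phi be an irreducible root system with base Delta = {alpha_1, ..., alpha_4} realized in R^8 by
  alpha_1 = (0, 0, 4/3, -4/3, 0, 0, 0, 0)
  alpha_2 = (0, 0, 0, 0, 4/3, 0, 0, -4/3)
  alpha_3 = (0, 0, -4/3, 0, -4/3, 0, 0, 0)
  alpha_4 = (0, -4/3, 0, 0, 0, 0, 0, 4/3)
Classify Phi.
A4

Compute the Cartan integers a_ij = 2(alpha_i, alpha_j)/(alpha_j, alpha_j); the resulting 4x4 Cartan matrix is
[[2, 0, -1, 0], [0, 2, -1, -1], [-1, -1, 2, 0], [0, -1, 0, 2]].
All simple roots have the same length, so the diagram is simply laced. The associated Dynkin diagram is a chain of 4 nodes with single edges (A_4), so the type is A_4 (the algebra sl(5)).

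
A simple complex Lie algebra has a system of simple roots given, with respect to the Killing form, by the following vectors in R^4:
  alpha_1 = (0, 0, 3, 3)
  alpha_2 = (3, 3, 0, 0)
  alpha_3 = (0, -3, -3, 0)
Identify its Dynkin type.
Compute the Cartan integers a_ij = 2(alpha_i, alpha_j)/(alpha_j, alpha_j); the resulting 3x3 Cartan matrix is
[[2, 0, -1], [0, 2, -1], [-1, -1, 2]].
All simple roots have the same length, so the diagram is simply laced. The associated Dynkin diagram is a chain of 3 nodes with single edges (A_3), so the type is A_3 (the algebra sl(4)).

type A_3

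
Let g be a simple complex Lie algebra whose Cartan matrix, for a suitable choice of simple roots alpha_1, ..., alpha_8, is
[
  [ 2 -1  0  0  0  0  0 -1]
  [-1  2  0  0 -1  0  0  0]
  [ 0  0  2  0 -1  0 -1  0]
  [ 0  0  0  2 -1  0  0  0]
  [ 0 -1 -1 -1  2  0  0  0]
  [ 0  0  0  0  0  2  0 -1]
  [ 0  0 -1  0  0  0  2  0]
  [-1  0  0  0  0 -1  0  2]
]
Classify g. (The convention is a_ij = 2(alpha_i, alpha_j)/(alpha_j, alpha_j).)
type E_8

The matrix has rank 8 with 2's on the diagonal. Reading the off-diagonal entries as Dynkin edges (a single edge where a_ij = a_ji = -1; a double or triple edge where a_ij * a_ji = 2 or 3), the diagram is a chain of 7 nodes with one extra node attached to the third node from one end (E_8). One simple-root ordering that puts it in standard form is (alpha_7, alpha_4, alpha_3, alpha_5, alpha_2, alpha_1, alpha_8, alpha_6). So the algebra is type E_8.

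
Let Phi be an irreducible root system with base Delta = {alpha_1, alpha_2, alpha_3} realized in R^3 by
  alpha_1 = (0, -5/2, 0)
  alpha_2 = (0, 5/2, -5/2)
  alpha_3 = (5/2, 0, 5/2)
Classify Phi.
type B_3

Compute the Cartan integers a_ij = 2(alpha_i, alpha_j)/(alpha_j, alpha_j); the resulting 3x3 Cartan matrix is
[[2, -1, 0], [-2, 2, -1], [0, -1, 2]].
The roots have two lengths (squared-length ratio 2:1); the short ones are alpha_{1}. The associated Dynkin diagram is a chain of 3 nodes with a double edge at one end; the terminal node there is the unique short simple root (B_3), so the type is B_3 (the algebra so(7)).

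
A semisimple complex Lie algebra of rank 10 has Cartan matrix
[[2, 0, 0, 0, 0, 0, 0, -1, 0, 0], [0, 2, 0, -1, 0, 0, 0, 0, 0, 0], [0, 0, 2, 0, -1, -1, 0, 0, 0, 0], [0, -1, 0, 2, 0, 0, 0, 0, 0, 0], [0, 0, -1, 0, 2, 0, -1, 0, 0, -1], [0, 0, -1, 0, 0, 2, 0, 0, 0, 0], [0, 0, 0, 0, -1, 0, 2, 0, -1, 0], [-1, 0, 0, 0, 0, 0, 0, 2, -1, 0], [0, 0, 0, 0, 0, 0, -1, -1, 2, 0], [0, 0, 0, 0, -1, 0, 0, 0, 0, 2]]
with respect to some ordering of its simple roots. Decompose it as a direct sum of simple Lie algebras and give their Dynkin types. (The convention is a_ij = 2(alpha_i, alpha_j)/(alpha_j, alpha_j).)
A_2 (sl(3)) + E_8

The diagram associated to this matrix has two connected components: the simple roots {alpha_2, alpha_4} form a chain of 2 nodes with single edges (A_2), and {alpha_1, alpha_3, alpha_5, alpha_6, alpha_7, alpha_8, alpha_9, alpha_10} form a chain of 7 nodes with one extra node attached to the third node from one end (E_8). A semisimple Lie algebra decomposes uniquely as the direct sum of simple ideals, one per connected component of its Dynkin diagram, so g ≅ A_2 ⊕ E_8 (dimension 8 + 248 = 256).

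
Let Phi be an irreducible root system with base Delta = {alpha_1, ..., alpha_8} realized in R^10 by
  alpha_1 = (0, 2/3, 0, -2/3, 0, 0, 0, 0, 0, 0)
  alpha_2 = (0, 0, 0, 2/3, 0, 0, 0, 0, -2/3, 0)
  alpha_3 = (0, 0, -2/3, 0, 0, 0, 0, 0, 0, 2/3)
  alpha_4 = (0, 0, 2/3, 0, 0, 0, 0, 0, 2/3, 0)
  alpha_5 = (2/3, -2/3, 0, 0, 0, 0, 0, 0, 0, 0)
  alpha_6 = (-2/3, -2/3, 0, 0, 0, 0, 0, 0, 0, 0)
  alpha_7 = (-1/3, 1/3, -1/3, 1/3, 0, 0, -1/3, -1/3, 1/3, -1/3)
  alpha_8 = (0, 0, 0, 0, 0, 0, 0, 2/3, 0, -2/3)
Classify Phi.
Compute the Cartan integers a_ij = 2(alpha_i, alpha_j)/(alpha_j, alpha_j); the resulting 8x8 Cartan matrix is
[[2, -1, 0, 0, -1, -1, 0, 0], [-1, 2, 0, -1, 0, 0, 0, 0], [0, 0, 2, -1, 0, 0, 0, -1], [0, -1, -1, 2, 0, 0, 0, 0], [-1, 0, 0, 0, 2, 0, -1, 0], [-1, 0, 0, 0, 0, 2, 0, 0], [0, 0, 0, 0, -1, 0, 2, 0], [0, 0, -1, 0, 0, 0, 0, 2]].
All simple roots have the same length, so the diagram is simply laced. The associated Dynkin diagram is a chain of 7 nodes with one extra node attached to the third node from one end (E_8), so the type is E_8.

E_8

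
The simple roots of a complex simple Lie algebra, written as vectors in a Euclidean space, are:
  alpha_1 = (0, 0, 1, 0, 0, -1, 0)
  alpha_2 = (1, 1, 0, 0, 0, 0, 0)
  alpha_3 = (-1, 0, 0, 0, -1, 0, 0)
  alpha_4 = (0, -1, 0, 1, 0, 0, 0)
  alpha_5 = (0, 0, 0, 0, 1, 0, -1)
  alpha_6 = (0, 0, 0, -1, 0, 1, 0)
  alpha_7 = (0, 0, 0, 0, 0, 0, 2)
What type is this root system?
Compute the Cartan integers a_ij = 2(alpha_i, alpha_j)/(alpha_j, alpha_j); the resulting 7x7 Cartan matrix is
[[2, 0, 0, 0, 0, -1, 0], [0, 2, -1, -1, 0, 0, 0], [0, -1, 2, 0, -1, 0, 0], [0, -1, 0, 2, 0, -1, 0], [0, 0, -1, 0, 2, 0, -1], [-1, 0, 0, -1, 0, 2, 0], [0, 0, 0, 0, -2, 0, 2]].
The roots have two lengths (squared-length ratio 2:1); the short ones are alpha_{1,2,3,4,5,6}. The associated Dynkin diagram is a chain of 7 nodes with a double edge at one end; the terminal node there is the unique long simple root (C_7), so the type is C_7 (the algebra sp(14)).

type C_7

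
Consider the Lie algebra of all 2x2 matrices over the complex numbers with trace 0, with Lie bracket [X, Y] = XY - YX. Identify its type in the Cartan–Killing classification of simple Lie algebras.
A1

This is sl(2), which has dimension 2^2 - 1 = 3 and rank 2 - 1 = 1 (a Cartan subalgebra is the diagonal traceless matrices). In the classification of classical Lie algebras, the special linear algebra sl(n+1) has type A_n; here n = 1, so the Dynkin diagram is a chain of 1 nodes with single edges (A_1). Hence the type is A_1.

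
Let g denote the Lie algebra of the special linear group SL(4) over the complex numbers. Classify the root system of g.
This is sl(4), which has dimension 4^2 - 1 = 15 and rank 4 - 1 = 3 (a Cartan subalgebra is the diagonal traceless matrices). In the classification of classical Lie algebras, the special linear algebra sl(n+1) has type A_n; here n = 3, so the Dynkin diagram is a chain of 3 nodes with single edges (A_3). Hence the type is A_3.

A3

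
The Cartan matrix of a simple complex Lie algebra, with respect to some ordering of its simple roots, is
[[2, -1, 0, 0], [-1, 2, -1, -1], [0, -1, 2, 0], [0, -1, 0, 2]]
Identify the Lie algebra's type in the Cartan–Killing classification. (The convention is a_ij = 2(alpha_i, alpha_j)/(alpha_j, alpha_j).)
The matrix has rank 4 with 2's on the diagonal. Reading the off-diagonal entries as Dynkin edges (a single edge where a_ij = a_ji = -1; a double or triple edge where a_ij * a_ji = 2 or 3), the diagram is a chain of 2 nodes with a fork of two nodes at one end (D_4). One simple-root ordering that puts it in standard form is (alpha_4, alpha_2, alpha_3, alpha_1). So the algebra is type D_4, i.e. so(8).

D_4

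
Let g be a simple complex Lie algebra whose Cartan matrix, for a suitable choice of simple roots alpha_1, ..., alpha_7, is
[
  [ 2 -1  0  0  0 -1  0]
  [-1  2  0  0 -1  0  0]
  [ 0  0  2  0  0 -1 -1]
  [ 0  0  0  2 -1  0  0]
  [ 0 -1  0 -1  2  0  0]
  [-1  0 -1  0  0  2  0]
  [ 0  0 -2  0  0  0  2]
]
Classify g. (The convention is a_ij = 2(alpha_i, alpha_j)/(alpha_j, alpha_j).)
The matrix has rank 7 with 2's on the diagonal. Reading the off-diagonal entries as Dynkin edges (a single edge where a_ij = a_ji = -1; a double or triple edge where a_ij * a_ji = 2 or 3), the diagram is a chain of 7 nodes with a double edge at one end; the terminal node there is the unique long simple root (C_7). One simple-root ordering that puts it in standard form is (alpha_4, alpha_5, alpha_2, alpha_1, alpha_6, alpha_3, alpha_7). So the algebra is type C_7, i.e. sp(14).

C7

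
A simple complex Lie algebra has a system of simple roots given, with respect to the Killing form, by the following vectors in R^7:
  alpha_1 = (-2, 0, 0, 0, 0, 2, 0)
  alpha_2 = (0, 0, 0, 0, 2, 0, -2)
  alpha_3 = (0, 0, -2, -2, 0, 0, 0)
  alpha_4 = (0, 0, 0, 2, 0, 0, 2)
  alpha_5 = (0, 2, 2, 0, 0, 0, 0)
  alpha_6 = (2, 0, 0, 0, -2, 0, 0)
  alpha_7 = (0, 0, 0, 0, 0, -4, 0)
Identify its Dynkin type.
type C_7

Compute the Cartan integers a_ij = 2(alpha_i, alpha_j)/(alpha_j, alpha_j); the resulting 7x7 Cartan matrix is
[[2, 0, 0, 0, 0, -1, -1], [0, 2, 0, -1, 0, -1, 0], [0, 0, 2, -1, -1, 0, 0], [0, -1, -1, 2, 0, 0, 0], [0, 0, -1, 0, 2, 0, 0], [-1, -1, 0, 0, 0, 2, 0], [-2, 0, 0, 0, 0, 0, 2]].
The roots have two lengths (squared-length ratio 2:1); the short ones are alpha_{1,2,3,4,5,6}. The associated Dynkin diagram is a chain of 7 nodes with a double edge at one end; the terminal node there is the unique long simple root (C_7), so the type is C_7 (the algebra sp(14)).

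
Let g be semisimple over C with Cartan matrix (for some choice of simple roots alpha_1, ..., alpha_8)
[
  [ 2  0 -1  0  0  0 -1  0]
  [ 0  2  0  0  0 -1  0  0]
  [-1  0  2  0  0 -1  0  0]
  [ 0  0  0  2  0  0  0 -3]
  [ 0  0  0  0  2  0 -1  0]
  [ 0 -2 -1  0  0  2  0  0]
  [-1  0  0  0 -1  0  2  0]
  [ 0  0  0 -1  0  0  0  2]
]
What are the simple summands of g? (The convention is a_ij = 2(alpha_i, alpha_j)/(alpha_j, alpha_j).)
The diagram associated to this matrix has two connected components: the simple roots {alpha_1, alpha_2, alpha_3, alpha_5, alpha_6, alpha_7} form a chain of 6 nodes with a double edge at one end; the terminal node there is the unique short simple root (B_6), and {alpha_4, alpha_8} form two nodes joined by a triple edge (G_2). A semisimple Lie algebra decomposes uniquely as the direct sum of simple ideals, one per connected component of its Dynkin diagram, so g ≅ B_6 ⊕ G_2 (dimension 78 + 14 = 92).

B6 + G2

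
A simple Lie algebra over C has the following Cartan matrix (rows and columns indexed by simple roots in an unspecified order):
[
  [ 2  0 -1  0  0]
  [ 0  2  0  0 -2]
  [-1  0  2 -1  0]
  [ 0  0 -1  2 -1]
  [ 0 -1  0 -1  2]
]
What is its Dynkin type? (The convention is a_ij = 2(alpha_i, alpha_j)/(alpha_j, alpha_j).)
type C_5

The matrix has rank 5 with 2's on the diagonal. Reading the off-diagonal entries as Dynkin edges (a single edge where a_ij = a_ji = -1; a double or triple edge where a_ij * a_ji = 2 or 3), the diagram is a chain of 5 nodes with a double edge at one end; the terminal node there is the unique long simple root (C_5). One simple-root ordering that puts it in standard form is (alpha_1, alpha_3, alpha_4, alpha_5, alpha_2). So the algebra is type C_5, i.e. sp(10).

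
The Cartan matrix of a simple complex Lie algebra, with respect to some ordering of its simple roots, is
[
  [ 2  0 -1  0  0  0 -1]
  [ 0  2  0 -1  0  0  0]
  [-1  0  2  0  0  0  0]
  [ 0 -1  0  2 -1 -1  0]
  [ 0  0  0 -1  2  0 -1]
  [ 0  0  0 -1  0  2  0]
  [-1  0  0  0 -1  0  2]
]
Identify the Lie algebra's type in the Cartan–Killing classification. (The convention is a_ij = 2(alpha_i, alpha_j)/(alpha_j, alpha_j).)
The matrix has rank 7 with 2's on the diagonal. Reading the off-diagonal entries as Dynkin edges (a single edge where a_ij = a_ji = -1; a double or triple edge where a_ij * a_ji = 2 or 3), the diagram is a chain of 5 nodes with a fork of two nodes at one end (D_7). One simple-root ordering that puts it in standard form is (alpha_3, alpha_1, alpha_7, alpha_5, alpha_4, alpha_6, alpha_2). So the algebra is type D_7, i.e. so(14).

D7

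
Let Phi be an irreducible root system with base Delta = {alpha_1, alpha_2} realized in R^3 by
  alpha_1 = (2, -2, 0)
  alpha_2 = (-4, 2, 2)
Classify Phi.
G2

Compute the Cartan integers a_ij = 2(alpha_i, alpha_j)/(alpha_j, alpha_j); the resulting 2x2 Cartan matrix is
[[2, -1], [-3, 2]].
The roots have two lengths (squared-length ratio 3:1); the short ones are alpha_{1}. The associated Dynkin diagram is two nodes joined by a triple edge (G_2), so the type is G_2.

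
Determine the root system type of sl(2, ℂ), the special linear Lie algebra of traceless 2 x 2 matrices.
This is sl(2), which has dimension 2^2 - 1 = 3 and rank 2 - 1 = 1 (a Cartan subalgebra is the diagonal traceless matrices). In the classification of classical Lie algebras, the special linear algebra sl(n+1) has type A_n; here n = 1, so the Dynkin diagram is a chain of 1 nodes with single edges (A_1). Hence the type is A_1.

A1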